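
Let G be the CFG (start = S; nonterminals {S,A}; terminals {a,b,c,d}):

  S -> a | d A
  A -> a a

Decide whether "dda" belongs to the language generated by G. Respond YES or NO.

Convert to CNF:
  S -> T1 A | a
  A -> T0 T0
  T0 -> a
  T1 -> d

Fill CYK table bottom-up:
  cell(0,0) d: {T1}  orig:{}
  cell(1,1) d: {T1}  orig:{}
  cell(2,2) a: {S,T0}  orig:{S}
  cell(0,1) dd: ∅
  cell(1,2) da: ∅
  cell(0,2) dda: ∅

S ∉ T[0,2] ⇒ NO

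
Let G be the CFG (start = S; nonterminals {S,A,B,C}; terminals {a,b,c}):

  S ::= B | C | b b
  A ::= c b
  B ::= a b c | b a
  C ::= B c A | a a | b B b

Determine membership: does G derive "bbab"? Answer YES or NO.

CNF form of G:
  S -> B X6 | T1 T1 | T1 T2 | T1 X8 | T2 T2 | T2 X7
  A -> T0 T1
  B -> T1 T2 | T2 X3
  C -> B X4 | T1 X5 | T2 T2
  T0 -> c
  T1 -> b
  T2 -> a
  X3 -> T1 T0
  X4 -> T0 A
  X5 -> B T1
  X6 -> T0 A
  X7 -> T1 T0
  X8 -> B T1

CYK fill:
  [0..0]={T1}  "b"  orig:{}
  [1..1]={T1}  "b"  orig:{}
  [2..2]={T2}  "a"  orig:{}
  [3..3]={T1}  "b"  orig:{}
  [0..1]={S}  "bb"
  [1..2]={B,S}  "ba"
  [2..3]=∅  "ab"
  [0..2]=∅  "bba"
  [1..3]={X5,X8}  "bab"  orig:{}
  [0..3]={C,S}  "bbab"

S ∈ T[0,3] ⇒ YES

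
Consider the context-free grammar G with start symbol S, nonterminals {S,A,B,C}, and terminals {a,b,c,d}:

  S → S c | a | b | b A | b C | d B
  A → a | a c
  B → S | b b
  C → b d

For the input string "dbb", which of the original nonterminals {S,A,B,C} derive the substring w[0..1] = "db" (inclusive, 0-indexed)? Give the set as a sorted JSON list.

CNF form of G:
  S -> S T1 | T2 A | T2 C | T3 B | a | b
  A -> T0 T1 | a
  B -> S T1 | T2 A | T2 C | T2 T2 | T3 B | a | b
  C -> T2 T3
  T0 -> a
  T1 -> c
  T2 -> b
  T3 -> d

CYK table (by increasing span) (cells [i..j] with 0 ≤ i ≤ j ≤ 1 only):
  T[0,0] 'd' = {T3}  orig:{}
  T[1,1] 'b' = {B,S,T2}  orig:{B,S}
  T[0,1] 'db' = {B,S}

Original NTs in T[0,1] deriving "db": ["B", "S"]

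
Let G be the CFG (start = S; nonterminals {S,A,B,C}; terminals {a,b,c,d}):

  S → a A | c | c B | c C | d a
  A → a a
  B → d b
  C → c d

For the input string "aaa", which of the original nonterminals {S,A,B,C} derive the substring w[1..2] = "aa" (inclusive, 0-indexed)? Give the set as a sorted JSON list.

Convert to CNF:
  S -> T0 A | T1 T0 | T3 B | T3 C | c
  A -> T0 T0
  B -> T1 T2
  C -> T3 T1
  T0 -> a
  T1 -> d
  T2 -> b
  T3 -> c

CYK table (by increasing span) — only the sub-triangle for w[1..2]:
  [1..1]={T0}  "a"  orig:{}
  [2..2]={T0}  "a"  orig:{}
  [1..2]={A}  "aa"

Original NTs in T[1,2] deriving "aa": ["A"]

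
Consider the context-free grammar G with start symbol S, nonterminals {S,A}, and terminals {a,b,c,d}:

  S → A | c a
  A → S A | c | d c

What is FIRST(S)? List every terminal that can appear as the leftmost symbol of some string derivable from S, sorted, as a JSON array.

FIRST sets, iterate to fixpoint:
pass 1:
  A via A→c: +{c}
  A via A→d c: +{d}
  S via S→A: +{c,d}
  FIRST[S]={c,d}  FIRST[A]={c,d}
pass 2: done
  FIRST[S]={c,d}  FIRST[A]={c,d}

FIRST(S) = ["c", "d"]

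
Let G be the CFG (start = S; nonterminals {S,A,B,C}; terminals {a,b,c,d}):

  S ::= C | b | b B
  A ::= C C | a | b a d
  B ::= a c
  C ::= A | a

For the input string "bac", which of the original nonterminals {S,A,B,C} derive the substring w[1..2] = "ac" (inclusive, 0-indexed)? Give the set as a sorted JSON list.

CNF form of G:
  S -> C C | T0 B | T0 X6 | a | b
  A -> C C | T0 X4 | a
  B -> T1 T3
  C -> C C | T0 X5 | a
  T0 -> b
  T1 -> a
  T2 -> d
  T3 -> c
  X4 -> T1 T2
  X5 -> T1 T2
  X6 -> T1 T2

Fill CYK table bottom-up, restricted to cells inside w[1..2]:
  [1..1]={A,C,S,T1}  "a"  orig:{A,C,S}
  [2..2]={T3}  "c"  orig:{}
  [1..2]={B}  "ac"

Original NTs in T[1,2] deriving "ac": ["B"]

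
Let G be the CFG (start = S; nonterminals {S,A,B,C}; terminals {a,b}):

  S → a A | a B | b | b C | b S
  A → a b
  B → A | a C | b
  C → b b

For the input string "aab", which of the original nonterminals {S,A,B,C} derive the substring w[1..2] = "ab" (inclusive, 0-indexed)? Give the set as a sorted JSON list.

CNF form of G:
  S -> T0 A | T0 B | T1 C | T1 S | b
  A -> T0 T1
  B -> T0 C | T0 T1 | b
  C -> T1 T1
  T0 -> a
  T1 -> b

CYK fill, restricted to cells inside w[1..2]:
  cell(1,1) a: {T0}  orig:{}
  cell(2,2) b: {B,S,T1}  orig:{B,S}
  cell(1,2) ab: {A,B,S}

Original NTs in T[1,2] deriving "ab": ["A", "B", "S"]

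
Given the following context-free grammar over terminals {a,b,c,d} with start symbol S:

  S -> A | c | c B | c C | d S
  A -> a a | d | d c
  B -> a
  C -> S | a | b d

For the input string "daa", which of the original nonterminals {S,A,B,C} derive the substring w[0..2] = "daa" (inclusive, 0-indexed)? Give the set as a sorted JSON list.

CNF form of G:
  S -> T0 T0 | T1 S | T1 T2 | T2 B | T2 C | c | d
  A -> T0 T0 | T1 T2 | d
  B -> a
  C -> T0 T0 | T1 S | T1 T2 | T2 B | T2 C | T3 T1 | a | c | d
  T0 -> a
  T1 -> d
  T2 -> c
  T3 -> b

CYK fill (cells [i..j] with 0 ≤ i ≤ j ≤ 2 only):
  T[0,0] 'd' = {A,C,S,T1}  orig:{A,C,S}
  T[1,1] 'a' = {B,C,T0}  orig:{B,C}
  T[2,2] 'a' = {B,C,T0}  orig:{B,C}
  T[0,1] 'da' = ∅
  T[1,2] 'aa' = {A,C,S}
  T[0,2] 'daa' = {C,S}

Original NTs in T[0,2] deriving "daa": ["C", "S"]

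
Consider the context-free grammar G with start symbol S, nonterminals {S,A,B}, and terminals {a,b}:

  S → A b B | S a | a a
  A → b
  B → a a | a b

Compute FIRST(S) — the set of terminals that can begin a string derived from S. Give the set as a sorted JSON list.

FIRST iteration:
round 1:
  A via A→b: +{b}
  B via B→a a: +{a}
  S via S→A b B: +{b}
  S via S→a a: +{a}
  FIRST[S]={a,b}  FIRST[A]={b}  FIRST[B]={a}
round 2: done
  FIRST[S]={a,b}  FIRST[A]={b}  FIRST[B]={a}

FIRST(S) = ["a", "b"]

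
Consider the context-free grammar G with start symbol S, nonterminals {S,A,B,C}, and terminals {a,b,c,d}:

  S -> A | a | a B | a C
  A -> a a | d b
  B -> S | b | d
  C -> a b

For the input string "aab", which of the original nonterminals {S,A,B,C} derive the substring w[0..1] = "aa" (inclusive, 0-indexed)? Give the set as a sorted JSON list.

CNF form of G:
  S -> T0 B | T0 C | T0 T0 | T1 T2 | a
  A -> T0 T0 | T1 T2
  B -> T0 B | T0 C | T0 T0 | T1 T2 | a | b | d
  C -> T0 T2
  T0 -> a
  T1 -> d
  T2 -> b

Fill CYK table bottom-up — only the sub-triangle for w[0..1]:
  [0..0]={B,S,T0}  "a"  orig:{B,S}
  [1..1]={B,S,T0}  "a"  orig:{B,S}
  [0..1]={A,B,S}  "aa"

Original NTs in T[0,1] deriving "aa": ["A", "B", "S"]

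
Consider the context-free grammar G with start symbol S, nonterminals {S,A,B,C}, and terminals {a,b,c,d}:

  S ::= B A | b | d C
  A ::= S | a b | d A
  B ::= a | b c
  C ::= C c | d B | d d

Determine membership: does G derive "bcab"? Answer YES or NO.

CNF form of G:
  S -> B A | T2 C | b
  A -> B A | T0 T1 | T2 A | T2 C | b
  B -> T1 T3 | a
  C -> C T3 | T2 B | T2 T2
  T0 -> a
  T1 -> b
  T2 -> d
  T3 -> c

Fill CYK table bottom-up:
  [0..0]={A,S,T1}  "b"  orig:{A,S}
  [1..1]={T3}  "c"  orig:{}
  [2..2]={B,T0}  "a"  orig:{B}
  [3..3]={A,S,T1}  "b"  orig:{A,S}
  [0..1]={B}  "bc"
  [1..2]=∅  "ca"
  [2..3]={A,S}  "ab"
  [0..2]=∅  "bca"
  [1..3]=∅  "cab"
  [0..3]={A,S}  "bcab"

S ∈ T[0,3] ⇒ YES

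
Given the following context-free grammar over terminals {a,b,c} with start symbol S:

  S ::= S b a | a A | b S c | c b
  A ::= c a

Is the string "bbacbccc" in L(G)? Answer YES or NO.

Convert to CNF:
  S -> S X3 | T0 T2 | T1 A | T2 X4
  A -> T0 T1
  T0 -> c
  T1 -> a
  T2 -> b
  X3 -> T2 T1
  X4 -> S T0

CYK table (by increasing span):
  T[0,0] 'b' = {T2}  orig:{}
  T[1,1] 'b' = {T2}  orig:{}
  T[2,2] 'a' = {T1}  orig:{}
  T[3,3] 'c' = {T0}  orig:{}
  T[4,4] 'b' = {T2}  orig:{}
  T[5,5] 'c' = {T0}  orig:{}
  T[6,6] 'c' = {T0}  orig:{}
  T[7,7] 'c' = {T0}  orig:{}
  T[0,1] 'bb' = ∅
  T[1,2] 'ba' = {X3}  orig:{}
  T[2,3] 'ac' = ∅
  T[3,4] 'cb' = {S}
  T[4,5] 'bc' = ∅
  T[5,6] 'cc' = ∅
  T[6,7] 'cc' = ∅
  T[0,2] 'bba' = ∅
  T[1,3] 'bac' = ∅
  T[2,4] 'acb' = ∅
  T[3,5] 'cbc' = {X4}  orig:{}
  T[4,6] 'bcc' = ∅
  T[5,7] 'ccc' = ∅
  T[0,3] 'bbac' = ∅
  T[1,4] 'bacb' = ∅
  T[2,5] 'acbc' = ∅
  T[3,6] 'cbcc' = ∅
  T[4,7] 'bccc' = ∅
  T[0,4] 'bbacb' = ∅
  T[1,5] 'bacbc' = ∅
  T[2,6] 'acbcc' = ∅
  T[3,7] 'cbccc' = ∅
  T[0,5] 'bbacbc' = ∅
  T[1,6] 'bacbcc' = ∅
  T[2,7] 'acbccc' = ∅
  T[0,6] 'bbacbcc' = ∅
  T[1,7] 'bacbccc' = ∅
  T[0,7] 'bbacbccc' = ∅

S ∉ T[0,7] ⇒ NO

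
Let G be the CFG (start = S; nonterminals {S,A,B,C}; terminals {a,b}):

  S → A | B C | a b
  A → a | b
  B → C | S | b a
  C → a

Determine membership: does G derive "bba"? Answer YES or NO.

Convert to CNF:
  S -> B C | T0 T1 | a | b
  A -> a | b
  B -> B C | T0 T1 | T1 T0 | a | b
  C -> a
  T0 -> a
  T1 -> b

CYK fill:
  [0..0]={A,B,S,T1}  "b"  orig:{A,B,S}
  [1..1]={A,B,S,T1}  "b"  orig:{A,B,S}
  [2..2]={A,B,C,S,T0}  "a"  orig:{A,B,C,S}
  [0..1]=∅  "bb"
  [1..2]={B,S}  "ba"
  [0..2]=∅  "bba"

S ∉ T[0,2] ⇒ NO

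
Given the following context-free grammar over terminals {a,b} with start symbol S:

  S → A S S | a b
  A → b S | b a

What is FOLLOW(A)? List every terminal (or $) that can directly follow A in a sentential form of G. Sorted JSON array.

FIRST iteration:
round 1:
  A via A→b S: +{b}
  S via S→A S S: +{b}
  S via S→a b: +{a}
  FIRST(S)={a,b}  FIRST(A)={b}
round 2: done
  FIRST(S)={a,b}  FIRST(A)={b}

FOLLOW iteration:
initialize: $ ∈ FOLLOW(S)
[1]
  S→A S S: FOLLOW(A) ⊇ FIRST(S) = {a,b}; new: +{a,b}
  S→A S S: FOLLOW(S) ⊇ FIRST(S) = {a,b}; new: +{a,b}
  FOLLOW[S]={$,a,b}  FOLLOW[A]={a,b}
[2] (stable)
  FOLLOW[S]={$,a,b}  FOLLOW[A]={a,b}

FOLLOW(A) = ["a", "b"]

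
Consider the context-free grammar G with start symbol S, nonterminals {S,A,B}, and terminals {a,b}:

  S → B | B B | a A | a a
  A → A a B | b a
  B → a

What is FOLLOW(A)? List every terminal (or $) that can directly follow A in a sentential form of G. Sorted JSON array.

Compute FIRST by fixpoint:
iter 1:
  A via A→b a: +{b}
  B via B→a: +{a}
  S via S→B: +{a}
  FIRST[S]={a}  FIRST[A]={b}  FIRST[B]={a}
iter 2: (stable)
  FIRST[S]={a}  FIRST[A]={b}  FIRST[B]={a}

FOLLOW sets:
seed FOLLOW(S) with $
round 1:
  A→A a B: FOLLOW(A) ⊇ FIRST(a) = {a}; new: +{a}
  A→A a B: FOLLOW(B) ⊇ FOLLOW(A) ⊇ {a}; new: +{a}
  S→B: FOLLOW(B) ⊇ FOLLOW(S) ⊇ {$}; new: +{$}
  S→a A: FOLLOW(A) ⊇ FOLLOW(S) ⊇ {$}; new: +{$}
  S: {$}  A: {$,a}  B: {$,a}
round 2: (stable)
  S: {$}  A: {$,a}  B: {$,a}

FOLLOW(A) = ["$", "a"]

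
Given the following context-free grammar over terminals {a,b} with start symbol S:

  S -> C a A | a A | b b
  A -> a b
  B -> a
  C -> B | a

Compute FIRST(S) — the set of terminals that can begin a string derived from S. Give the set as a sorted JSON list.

FIRST sets, iterate to fixpoint:
iter 1:
  A via A→a b: +{a}
  B via B→a: +{a}
  C via C→B: +{a}
  S via S→C a A: +{a}
  S via S→b b: +{b}
  FIRST(S)={a,b}  FIRST(A)={a}  FIRST(B)={a}  FIRST(C)={a}
iter 2: done
  FIRST(S)={a,b}  FIRST(A)={a}  FIRST(B)={a}  FIRST(C)={a}

FIRST(S) = ["a", "b"]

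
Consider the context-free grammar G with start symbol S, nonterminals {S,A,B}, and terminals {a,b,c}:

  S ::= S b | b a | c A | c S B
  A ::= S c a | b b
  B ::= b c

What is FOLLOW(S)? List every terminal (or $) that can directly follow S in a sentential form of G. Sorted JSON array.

FIRST sets, iterate to fixpoint:
iter 1:
  A via A→b b: +{b}
  B via B→b c: +{b}
  S via S→b a: +{b}
  S via S→c A: +{c}
  S: {b,c}  A: {b}  B: {b}
iter 2:
  A via A→S c a: +{c}
  S: {b,c}  A: {b,c}  B: {b}
iter 3: — fixpoint
  S: {b,c}  A: {b,c}  B: {b}

FOLLOW iteration:
initialize: $ ∈ FOLLOW(S)
round 1:
  A→S c a: FOLLOW(S) ⊇ FIRST(c) = {c}; new: +{c}
  S→S b: FOLLOW(S) ⊇ FIRST(b) = {b}; new: +{b}
  S→c A: FOLLOW(A) ⊇ FOLLOW(S) ⊇ {$,b,c}; new: +{$,b,c}
  S→c S B: FOLLOW(B) ⊇ FOLLOW(S) ⊇ {$,b,c}; new: +{$,b,c}
  FOLLOW[S]={$,b,c}  FOLLOW[A]={$,b,c}  FOLLOW[B]={$,b,c}
round 2: (stable)
  FOLLOW[S]={$,b,c}  FOLLOW[A]={$,b,c}  FOLLOW[B]={$,b,c}

FOLLOW(S) = ["$", "b", "c"]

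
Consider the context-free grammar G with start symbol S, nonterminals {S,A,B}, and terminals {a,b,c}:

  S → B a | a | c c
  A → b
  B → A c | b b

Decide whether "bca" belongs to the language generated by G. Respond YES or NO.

CNF form of G:
  S -> B T2 | T0 T0 | a
  A -> b
  B -> A T0 | T1 T1
  T0 -> c
  T1 -> b
  T2 -> a

CYK table (by increasing span):
  T[0,0] 'b' = {A,T1}  orig:{A}
  T[1,1] 'c' = {T0}  orig:{}
  T[2,2] 'a' = {S,T2}  orig:{S}
  T[0,1] 'bc' = {B}
  T[1,2] 'ca' = ∅
  T[0,2] 'bca' = {S}

S ∈ T[0,2] ⇒ YES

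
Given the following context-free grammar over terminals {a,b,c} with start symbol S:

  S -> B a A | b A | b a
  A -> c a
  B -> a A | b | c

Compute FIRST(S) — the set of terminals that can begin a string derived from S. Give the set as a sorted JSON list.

FIRST sets, iterate to fixpoint:
pass 1:
  A via A→c a: +{c}
  B via B→a A: +{a}
  B via B→b: +{b}
  B via B→c: +{c}
  S via S→B a A: +{a,b,c}
  FIRST[S]={a,b,c}  FIRST[A]={c}  FIRST[B]={a,b,c}
pass 2: (stable)
  FIRST[S]={a,b,c}  FIRST[A]={c}  FIRST[B]={a,b,c}

FIRST(S) = ["a", "b", "c"]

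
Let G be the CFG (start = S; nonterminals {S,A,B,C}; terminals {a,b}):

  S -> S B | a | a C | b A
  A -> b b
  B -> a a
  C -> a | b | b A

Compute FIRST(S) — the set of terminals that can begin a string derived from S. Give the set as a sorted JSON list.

FIRST sets, iterate to fixpoint:
iter 1:
  A via A→b b: +{b}
  B via B→a a: +{a}
  C via C→a: +{a}
  C via C→b: +{b}
  S via S→a: +{a}
  S via S→b A: +{b}
  FIRST[S]={a,b}  FIRST[A]={b}  FIRST[B]={a}  FIRST[C]={a,b}
iter 2: — fixpoint
  FIRST[S]={a,b}  FIRST[A]={b}  FIRST[B]={a}  FIRST[C]={a,b}

FIRST(S) = ["a", "b"]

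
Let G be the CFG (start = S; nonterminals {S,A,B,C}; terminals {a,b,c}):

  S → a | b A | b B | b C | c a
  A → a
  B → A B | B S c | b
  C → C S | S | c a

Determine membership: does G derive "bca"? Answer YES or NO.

Convert to CNF:
  S -> T0 T2 | T1 A | T1 B | T1 C | a
  A -> a
  B -> A B | B X3 | b
  C -> C S | T0 T2 | T1 A | T1 B | T1 C | a
  T0 -> c
  T1 -> b
  T2 -> a
  X3 -> S T0

Fill CYK table bottom-up:
  T[0,0] 'b' = {B,T1}  orig:{B}
  T[1,1] 'c' = {T0}  orig:{}
  T[2,2] 'a' = {A,C,S,T2}  orig:{A,C,S}
  T[0,1] 'bc' = ∅
  T[1,2] 'ca' = {C,S}
  T[0,2] 'bca' = {C,S}

S ∈ T[0,2] ⇒ YES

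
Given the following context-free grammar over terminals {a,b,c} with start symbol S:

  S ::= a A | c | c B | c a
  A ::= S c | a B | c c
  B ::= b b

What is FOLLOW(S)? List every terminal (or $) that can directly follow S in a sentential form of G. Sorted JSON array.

FIRST sets, iterate to fixpoint:
pass 1:
  A via A→a B: +{a}
  A via A→c c: +{c}
  B via B→b b: +{b}
  S via S→a A: +{a}
  S via S→c: +{c}
  FIRST(S)={a,c}  FIRST(A)={a,c}  FIRST(B)={b}
pass 2: — fixpoint
  FIRST(S)={a,c}  FIRST(A)={a,c}  FIRST(B)={b}

Compute FOLLOW by fixpoint:
seed FOLLOW(S) with $
round 1:
  A→S c: FOLLOW(S) ⊇ FIRST(c) = {c}; new: +{c}
  S→a A: FOLLOW(A) ⊇ FOLLOW(S) ⊇ {$,c}; new: +{$,c}
  S→c B: FOLLOW(B) ⊇ FOLLOW(S) ⊇ {$,c}; new: +{$,c}
  FOLLOW(S)={$,c}  FOLLOW(A)={$,c}  FOLLOW(B)={$,c}
round 2: (no change)
  FOLLOW(S)={$,c}  FOLLOW(A)={$,c}  FOLLOW(B)={$,c}

FOLLOW(S) = ["$", "c"]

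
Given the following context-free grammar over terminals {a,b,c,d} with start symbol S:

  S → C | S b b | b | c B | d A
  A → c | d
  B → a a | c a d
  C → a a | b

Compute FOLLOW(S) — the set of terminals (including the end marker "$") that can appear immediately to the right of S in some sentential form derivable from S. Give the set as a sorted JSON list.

FIRST iteration:
iter 1:
  A via A→c: +{c}
  A via A→d: +{d}
  B via B→a a: +{a}
  B via B→c a d: +{c}
  C via C→a a: +{a}
  C via C→b: +{b}
  S via S→C: +{a,b}
  S via S→c B: +{c}
  S via S→d A: +{d}
  FIRST[S]={a,b,c,d}  FIRST[A]={c,d}  FIRST[B]={a,c}  FIRST[C]={a,b}
iter 2: (stable)
  FIRST[S]={a,b,c,d}  FIRST[A]={c,d}  FIRST[B]={a,c}  FIRST[C]={a,b}

Compute FOLLOW by fixpoint:
initialize: $ ∈ FOLLOW(S)
[1]
  S→C: FOLLOW(C) ⊇ FOLLOW(S) ⊇ {$}; new: +{$}
  S→S b b: FOLLOW(S) ⊇ FIRST(b) = {b}; new: +{b}
  S→c B: FOLLOW(B) ⊇ FOLLOW(S) ⊇ {$,b}; new: +{$,b}
  S→d A: FOLLOW(A) ⊇ FOLLOW(S) ⊇ {$,b}; new: +{$,b}
  FOLLOW[S]={$,b}  FOLLOW[A]={$,b}  FOLLOW[B]={$,b}  FOLLOW[C]={$}
[2]
  S→C: FOLLOW(C) ⊇ FOLLOW(S) ⊇ {$,b}; new: +{b}
  FOLLOW[S]={$,b}  FOLLOW[A]={$,b}  FOLLOW[B]={$,b}  FOLLOW[C]={$,b}
[3] — fixpoint
  FOLLOW[S]={$,b}  FOLLOW[A]={$,b}  FOLLOW[B]={$,b}  FOLLOW[C]={$,b}

FOLLOW(S) = ["$", "b"]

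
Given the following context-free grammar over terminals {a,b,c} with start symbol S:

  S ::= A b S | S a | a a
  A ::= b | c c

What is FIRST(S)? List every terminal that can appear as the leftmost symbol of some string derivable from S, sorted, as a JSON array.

FIRST sets, iterate to fixpoint:
iter 1:
  A via A→b: +{b}
  A via A→c c: +{c}
  S via S→A b S: +{b,c}
  S via S→a a: +{a}
  FIRST[S]={a,b,c}  FIRST[A]={b,c}
iter 2: (no change)
  FIRST[S]={a,b,c}  FIRST[A]={b,c}

FIRST(S) = ["a", "b", "c"]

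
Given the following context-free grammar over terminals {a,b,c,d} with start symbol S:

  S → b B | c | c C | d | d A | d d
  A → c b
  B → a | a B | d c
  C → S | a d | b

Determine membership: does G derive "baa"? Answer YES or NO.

Convert to CNF:
  S -> T0 C | T1 B | T3 A | T3 T3 | c | d
  A -> T0 T1
  B -> T2 B | T3 T0 | a
  C -> T0 C | T1 B | T2 T3 | T3 A | T3 T3 | b | c | d
  T0 -> c
  T1 -> b
  T2 -> a
  T3 -> d

Fill CYK table bottom-up:
  cell(0,0) b: {C,T1}  orig:{C}
  cell(1,1) a: {B,T2}  orig:{B}
  cell(2,2) a: {B,T2}  orig:{B}
  cell(0,1) ba: {C,S}
  cell(1,2) aa: {B}
  cell(0,2) baa: {C,S}

S ∈ T[0,2] ⇒ YES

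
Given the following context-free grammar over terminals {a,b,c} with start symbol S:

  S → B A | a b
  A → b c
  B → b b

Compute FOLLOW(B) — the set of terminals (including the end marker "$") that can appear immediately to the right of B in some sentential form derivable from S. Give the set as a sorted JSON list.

FIRST iteration:
round 1:
  A via A→b c: +{b}
  B via B→b b: +{b}
  S via S→B A: +{b}
  S via S→a b: +{a}
  FIRST[S]={a,b}  FIRST[A]={b}  FIRST[B]={b}
round 2: (no change)
  FIRST[S]={a,b}  FIRST[A]={b}  FIRST[B]={b}

FOLLOW sets:
FOLLOW(S) := {$}
pass 1:
  S→B A: FOLLOW(B) ⊇ FIRST(A) = {b}; new: +{b}
  S→B A: FOLLOW(A) ⊇ FOLLOW(S) ⊇ {$}; new: +{$}
  S: {$}  A: {$}  B: {b}
pass 2: — fixpoint
  S: {$}  A: {$}  B: {b}

FOLLOW(B) = ["b"]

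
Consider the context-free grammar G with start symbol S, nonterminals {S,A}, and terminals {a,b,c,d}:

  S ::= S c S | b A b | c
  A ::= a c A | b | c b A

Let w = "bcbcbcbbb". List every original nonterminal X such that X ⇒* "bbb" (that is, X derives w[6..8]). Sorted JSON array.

CNF form of G:
  S -> S X5 | T2 X6 | c
  A -> T0 X3 | T1 X4 | b
  T0 -> a
  T1 -> c
  T2 -> b
  X3 -> T1 A
  X4 -> T2 A
  X5 -> T1 S
  X6 -> A T2

CYK fill (cells [i..j] with 6 ≤ i ≤ j ≤ 8 only):
  T[6,6] 'b' = {A,T2}  orig:{A}
  T[7,7] 'b' = {A,T2}  orig:{A}
  T[8,8] 'b' = {A,T2}  orig:{A}
  T[6,7] 'bb' = {X4,X6}  orig:{}
  T[7,8] 'bb' = {X4,X6}  orig:{}
  T[6,8] 'bbb' = {S}

Original NTs in T[6,8] deriving "bbb": ["S"]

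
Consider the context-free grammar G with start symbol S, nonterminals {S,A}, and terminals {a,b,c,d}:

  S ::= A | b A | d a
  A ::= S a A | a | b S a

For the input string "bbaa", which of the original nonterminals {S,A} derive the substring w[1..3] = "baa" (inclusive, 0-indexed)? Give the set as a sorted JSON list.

Convert to CNF:
  S -> S X5 | T1 A | T1 X6 | T2 T0 | a
  A -> S X3 | T1 X4 | a
  T0 -> a
  T1 -> b
  T2 -> d
  X3 -> T0 A
  X4 -> S T0
  X5 -> T0 A
  X6 -> S T0

Fill CYK table bottom-up (cells [i..j] with 1 ≤ i ≤ j ≤ 3 only):
  [1..1]={T1}  "b"  orig:{}
  [2..2]={A,S,T0}  "a"  orig:{A,S}
  [3..3]={A,S,T0}  "a"  orig:{A,S}
  [1..2]={S}  "ba"
  [2..3]={X3,X4,X5,X6}  "aa"  orig:{}
  [1..3]={A,S,X4,X6}  "baa"  orig:{A,S}

Original NTs in T[1,3] deriving "baa": ["A", "S"]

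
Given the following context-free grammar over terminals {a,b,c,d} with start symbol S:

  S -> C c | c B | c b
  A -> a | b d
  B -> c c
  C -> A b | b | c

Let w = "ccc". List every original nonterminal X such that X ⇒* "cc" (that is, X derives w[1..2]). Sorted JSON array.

CNF form of G:
  S -> C T2 | T2 B | T2 T0
  A -> T0 T1 | a
  B -> T2 T2
  C -> A T0 | b | c
  T0 -> b
  T1 -> d
  T2 -> c

CYK fill (cells [i..j] with 1 ≤ i ≤ j ≤ 2 only):
  cell(1,1) c: {C,T2}  orig:{C}
  cell(2,2) c: {C,T2}  orig:{C}
  cell(1,2) cc: {B,S}

Original NTs in T[1,2] deriving "cc": ["B", "S"]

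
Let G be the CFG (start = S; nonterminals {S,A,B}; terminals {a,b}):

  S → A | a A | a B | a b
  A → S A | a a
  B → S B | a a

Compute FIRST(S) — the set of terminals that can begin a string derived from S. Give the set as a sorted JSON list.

FIRST sets, iterate to fixpoint:
round 1:
  A via A→a a: +{a}
  B via B→a a: +{a}
  S via S→A: +{a}
  FIRST[S]={a}  FIRST[A]={a}  FIRST[B]={a}
round 2: done
  FIRST[S]={a}  FIRST[A]={a}  FIRST[B]={a}

FIRST(S) = ["a"]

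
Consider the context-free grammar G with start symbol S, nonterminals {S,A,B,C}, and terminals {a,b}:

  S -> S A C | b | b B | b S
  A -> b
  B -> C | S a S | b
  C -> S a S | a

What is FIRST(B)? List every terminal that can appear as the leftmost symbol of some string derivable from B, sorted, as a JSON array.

FIRST iteration:
pass 1:
  A via A→b: +{b}
  B via B→b: +{b}
  C via C→a: +{a}
  S via S→b: +{b}
  FIRST(S)={b}  FIRST(A)={b}  FIRST(B)={b}  FIRST(C)={a}
pass 2:
  B via B→C: +{a}
  C via C→S a S: +{b}
  FIRST(S)={b}  FIRST(A)={b}  FIRST(B)={a,b}  FIRST(C)={a,b}
pass 3: (stable)
  FIRST(S)={b}  FIRST(A)={b}  FIRST(B)={a,b}  FIRST(C)={a,b}

FIRST(B) = ["a", "b"]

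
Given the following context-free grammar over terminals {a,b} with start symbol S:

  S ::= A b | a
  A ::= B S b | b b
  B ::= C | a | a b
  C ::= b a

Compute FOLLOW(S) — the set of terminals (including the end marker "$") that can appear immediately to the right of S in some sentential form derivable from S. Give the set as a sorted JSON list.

Compute FIRST by fixpoint:
round 1:
  A via A→b b: +{b}
  B via B→a: +{a}
  C via C→b a: +{b}
  S via S→A b: +{b}
  S via S→a: +{a}
  FIRST[S]={a,b}  FIRST[A]={b}  FIRST[B]={a}  FIRST[C]={b}
round 2:
  A via A→B S b: +{a}
  B via B→C: +{b}
  FIRST[S]={a,b}  FIRST[A]={a,b}  FIRST[B]={a,b}  FIRST[C]={b}
round 3: (no change)
  FIRST[S]={a,b}  FIRST[A]={a,b}  FIRST[B]={a,b}  FIRST[C]={b}

Compute FOLLOW by fixpoint:
FOLLOW(S) := {$}
[1]
  A→B S b: FOLLOW(B) ⊇ FIRST(S) = {a,b}; new: +{a,b}
  A→B S b: FOLLOW(S) ⊇ FIRST(b) = {b}; new: +{b}
  B→C: FOLLOW(C) ⊇ FOLLOW(B) ⊇ {a,b}; new: +{a,b}
  S→A b: FOLLOW(A) ⊇ FIRST(b) = {b}; new: +{b}
  FOLLOW[S]={$,b}  FOLLOW[A]={b}  FOLLOW[B]={a,b}  FOLLOW[C]={a,b}
[2] (no change)
  FOLLOW[S]={$,b}  FOLLOW[A]={b}  FOLLOW[B]={a,b}  FOLLOW[C]={a,b}

FOLLOW(S) = ["$", "b"]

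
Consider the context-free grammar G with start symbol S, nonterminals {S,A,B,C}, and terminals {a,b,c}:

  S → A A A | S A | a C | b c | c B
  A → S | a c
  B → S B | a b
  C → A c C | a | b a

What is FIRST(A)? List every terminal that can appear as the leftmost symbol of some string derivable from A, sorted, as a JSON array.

FIRST iteration:
round 1:
  A via A→a c: +{a}
  B via B→a b: +{a}
  C via C→A c C: +{a}
  C via C→b a: +{b}
  S via S→A A A: +{a}
  S via S→b c: +{b}
  S via S→c B: +{c}
  FIRST[S]={a,b,c}  FIRST[A]={a}  FIRST[B]={a}  FIRST[C]={a,b}
round 2:
  A via A→S: +{b,c}
  B via B→S B: +{b,c}
  C via C→A c C: +{c}
  FIRST[S]={a,b,c}  FIRST[A]={a,b,c}  FIRST[B]={a,b,c}  FIRST[C]={a,b,c}
round 3: (no change)
  FIRST[S]={a,b,c}  FIRST[A]={a,b,c}  FIRST[B]={a,b,c}  FIRST[C]={a,b,c}

FIRST(A) = ["a", "b", "c"]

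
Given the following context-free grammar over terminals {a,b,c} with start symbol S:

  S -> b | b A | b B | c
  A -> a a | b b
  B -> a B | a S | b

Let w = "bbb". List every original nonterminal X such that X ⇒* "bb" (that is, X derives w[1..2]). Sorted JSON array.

CNF form of G:
  S -> T1 A | T1 B | b | c
  A -> T0 T0 | T1 T1
  B -> T0 B | T0 S | b
  T0 -> a
  T1 -> b

CYK table (by increasing span), restricted to cells inside w[1..2]:
  [1..1]={B,S,T1}  "b"  orig:{B,S}
  [2..2]={B,S,T1}  "b"  orig:{B,S}
  [1..2]={A,S}  "bb"

Original NTs in T[1,2] deriving "bb": ["A", "S"]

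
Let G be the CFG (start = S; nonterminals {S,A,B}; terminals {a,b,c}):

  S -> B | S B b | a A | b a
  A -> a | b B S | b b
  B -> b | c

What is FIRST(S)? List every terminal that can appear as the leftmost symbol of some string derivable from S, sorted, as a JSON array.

FIRST sets, iterate to fixpoint:
[1]
  A via A→a: +{a}
  A via A→b B S: +{b}
  B via B→b: +{b}
  B via B→c: +{c}
  S via S→B: +{b,c}
  S via S→a A: +{a}
  FIRST[S]={a,b,c}  FIRST[A]={a,b}  FIRST[B]={b,c}
[2] (no change)
  FIRST[S]={a,b,c}  FIRST[A]={a,b}  FIRST[B]={b,c}

FIRST(S) = ["a", "b", "c"]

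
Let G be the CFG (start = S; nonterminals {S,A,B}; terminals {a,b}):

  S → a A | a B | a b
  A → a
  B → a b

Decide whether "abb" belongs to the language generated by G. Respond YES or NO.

CNF form of G:
  S -> T0 A | T0 B | T0 T1
  A -> a
  B -> T0 T1
  T0 -> a
  T1 -> b

Fill CYK table bottom-up:
  T[0,0] 'a' = {A,T0}  orig:{A}
  T[1,1] 'b' = {T1}  orig:{}
  T[2,2] 'b' = {T1}  orig:{}
  T[0,1] 'ab' = {B,S}
  T[1,2] 'bb' = ∅
  T[0,2] 'abb' = ∅

S ∉ T[0,2] ⇒ NO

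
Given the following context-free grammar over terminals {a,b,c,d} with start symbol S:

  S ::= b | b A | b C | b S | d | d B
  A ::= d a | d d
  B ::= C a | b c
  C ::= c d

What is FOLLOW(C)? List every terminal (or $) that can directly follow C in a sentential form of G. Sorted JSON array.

FIRST sets, iterate to fixpoint:
round 1:
  A via A→d a: +{d}
  B via B→b c: +{b}
  C via C→c d: +{c}
  S via S→b: +{b}
  S via S→d: +{d}
  S: {b,d}  A: {d}  B: {b}  C: {c}
round 2:
  B via B→C a: +{c}
  S: {b,d}  A: {d}  B: {b,c}  C: {c}
round 3: (stable)
  S: {b,d}  A: {d}  B: {b,c}  C: {c}

FOLLOW iteration:
seed FOLLOW(S) with $
iter 1:
  B→C a: FOLLOW(C) ⊇ FIRST(a) = {a}; new: +{a}
  S→b A: FOLLOW(A) ⊇ FOLLOW(S) ⊇ {$}; new: +{$}
  S→b C: FOLLOW(C) ⊇ FOLLOW(S) ⊇ {$}; new: +{$}
  S→d B: FOLLOW(B) ⊇ FOLLOW(S) ⊇ {$}; new: +{$}
  S: {$}  A: {$}  B: {$}  C: {$,a}
iter 2: done
  S: {$}  A: {$}  B: {$}  C: {$,a}

FOLLOW(C) = ["$", "a"]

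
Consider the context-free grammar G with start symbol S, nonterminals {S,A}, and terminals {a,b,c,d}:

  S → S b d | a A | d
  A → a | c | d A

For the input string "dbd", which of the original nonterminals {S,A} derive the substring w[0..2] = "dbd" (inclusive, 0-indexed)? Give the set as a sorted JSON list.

Convert to CNF:
  S -> S X3 | T2 A | d
  A -> T0 A | a | c
  T0 -> d
  T1 -> b
  T2 -> a
  X3 -> T1 T0

CYK fill, restricted to cells inside w[0..2]:
  cell(0,0) d: {S,T0}  orig:{S}
  cell(1,1) b: {T1}  orig:{}
  cell(2,2) d: {S,T0}  orig:{S}
  cell(0,1) db: ∅
  cell(1,2) bd: {X3}  orig:{}
  cell(0,2) dbd: {S}

Original NTs in T[0,2] deriving "dbd": ["S"]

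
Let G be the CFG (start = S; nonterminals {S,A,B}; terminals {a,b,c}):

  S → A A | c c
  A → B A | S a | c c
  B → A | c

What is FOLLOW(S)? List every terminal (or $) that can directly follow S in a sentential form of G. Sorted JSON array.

FIRST iteration:
iter 1:
  A via A→c c: +{c}
  B via B→A: +{c}
  S via S→A A: +{c}
  FIRST(S)={c}  FIRST(A)={c}  FIRST(B)={c}
iter 2: (stable)
  FIRST(S)={c}  FIRST(A)={c}  FIRST(B)={c}

FOLLOW sets:
FOLLOW(S) := {$}
round 1:
  A→B A: FOLLOW(B) ⊇ FIRST(A) = {c}; new: +{c}
  A→S a: FOLLOW(S) ⊇ FIRST(a) = {a}; new: +{a}
  B→A: FOLLOW(A) ⊇ FOLLOW(B) ⊇ {c}; new: +{c}
  S→A A: FOLLOW(A) ⊇ FOLLOW(S) ⊇ {$,a}; new: +{$,a}
  S: {$,a}  A: {$,a,c}  B: {c}
round 2: (stable)
  S: {$,a}  A: {$,a,c}  B: {c}

FOLLOW(S) = ["$", "a"]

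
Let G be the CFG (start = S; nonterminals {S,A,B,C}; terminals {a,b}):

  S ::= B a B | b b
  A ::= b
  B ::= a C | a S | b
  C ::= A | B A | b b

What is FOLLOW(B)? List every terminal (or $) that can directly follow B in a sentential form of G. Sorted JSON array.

FIRST iteration:
pass 1:
  A via A→b: +{b}
  B via B→a C: +{a}
  B via B→b: +{b}
  C via C→A: +{b}
  C via C→B A: +{a}
  S via S→B a B: +{a,b}
  FIRST(S)={a,b}  FIRST(A)={b}  FIRST(B)={a,b}  FIRST(C)={a,b}
pass 2: done
  FIRST(S)={a,b}  FIRST(A)={b}  FIRST(B)={a,b}  FIRST(C)={a,b}

Compute FOLLOW by fixpoint:
FOLLOW(S) := {$}
pass 1:
  C→B A: FOLLOW(B) ⊇ FIRST(A) = {b}; new: +{b}
  S→B a B: FOLLOW(B) ⊇ FIRST(a) = {a}; new: +{a}
  S→B a B: FOLLOW(B) ⊇ FOLLOW(S) ⊇ {$}; new: +{$}
  FOLLOW(S)={$}  FOLLOW(A)={}  FOLLOW(B)={$,a,b}  FOLLOW(C)={}
pass 2:
  B→a C: FOLLOW(C) ⊇ FOLLOW(B) ⊇ {$,a,b}; new: +{$,a,b}
  B→a S: FOLLOW(S) ⊇ FOLLOW(B) ⊇ {$,a,b}; new: +{a,b}
  C→A: FOLLOW(A) ⊇ FOLLOW(C) ⊇ {$,a,b}; new: +{$,a,b}
  FOLLOW(S)={$,a,b}  FOLLOW(A)={$,a,b}  FOLLOW(B)={$,a,b}  FOLLOW(C)={$,a,b}
pass 3: — fixpoint
  FOLLOW(S)={$,a,b}  FOLLOW(A)={$,a,b}  FOLLOW(B)={$,a,b}  FOLLOW(C)={$,a,b}

FOLLOW(B) = ["$", "a", "b"]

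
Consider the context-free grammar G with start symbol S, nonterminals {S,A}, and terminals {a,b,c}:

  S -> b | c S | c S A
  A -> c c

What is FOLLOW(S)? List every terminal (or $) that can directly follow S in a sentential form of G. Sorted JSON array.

FIRST sets, iterate to fixpoint:
round 1:
  A via A→c c: +{c}
  S via S→b: +{b}
  S via S→c S: +{c}
  FIRST[S]={b,c}  FIRST[A]={c}
round 2: — fixpoint
  FIRST[S]={b,c}  FIRST[A]={c}

FOLLOW sets:
seed FOLLOW(S) with $
round 1:
  S→c S A: FOLLOW(S) ⊇ FIRST(A) = {c}; new: +{c}
  S→c S A: FOLLOW(A) ⊇ FOLLOW(S) ⊇ {$,c}; new: +{$,c}
  S: {$,c}  A: {$,c}
round 2: done
  S: {$,c}  A: {$,c}

FOLLOW(S) = ["$", "c"]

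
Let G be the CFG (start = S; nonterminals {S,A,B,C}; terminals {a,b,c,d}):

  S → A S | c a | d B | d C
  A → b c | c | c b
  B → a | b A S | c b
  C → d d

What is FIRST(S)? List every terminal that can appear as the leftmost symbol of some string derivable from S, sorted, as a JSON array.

FIRST sets, iterate to fixpoint:
iter 1:
  A via A→b c: +{b}
  A via A→c: +{c}
  B via B→a: +{a}
  B via B→b A S: +{b}
  B via B→c b: +{c}
  C via C→d d: +{d}
  S via S→A S: +{b,c}
  S via S→d B: +{d}
  S: {b,c,d}  A: {b,c}  B: {a,b,c}  C: {d}
iter 2: — fixpoint
  S: {b,c,d}  A: {b,c}  B: {a,b,c}  C: {d}

FIRST(S) = ["b", "c", "d"]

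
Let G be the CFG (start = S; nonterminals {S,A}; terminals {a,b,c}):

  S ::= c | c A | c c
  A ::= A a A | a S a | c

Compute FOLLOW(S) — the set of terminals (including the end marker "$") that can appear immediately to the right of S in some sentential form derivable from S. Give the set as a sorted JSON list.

Compute FIRST by fixpoint:
iter 1:
  A via A→a S a: +{a}
  A via A→c: +{c}
  S via S→c: +{c}
  FIRST(S)={c}  FIRST(A)={a,c}
iter 2: — fixpoint
  FIRST(S)={c}  FIRST(A)={a,c}

FOLLOW sets:
seed FOLLOW(S) with $
pass 1:
  A→A a A: FOLLOW(A) ⊇ FIRST(a) = {a}; new: +{a}
  A→a S a: FOLLOW(S) ⊇ FIRST(a) = {a}; new: +{a}
  S→c A: FOLLOW(A) ⊇ FOLLOW(S) ⊇ {$,a}; new: +{$}
  FOLLOW(S)={$,a}  FOLLOW(A)={$,a}
pass 2: (no change)
  FOLLOW(S)={$,a}  FOLLOW(A)={$,a}

FOLLOW(S) = ["$", "a"]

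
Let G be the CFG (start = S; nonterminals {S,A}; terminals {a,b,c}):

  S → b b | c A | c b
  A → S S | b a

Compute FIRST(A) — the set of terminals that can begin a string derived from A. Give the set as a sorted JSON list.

FIRST sets, iterate to fixpoint:
pass 1:
  A via A→b a: +{b}
  S via S→b b: +{b}
  S via S→c A: +{c}
  S: {b,c}  A: {b}
pass 2:
  A via A→S S: +{c}
  S: {b,c}  A: {b,c}
pass 3: (stable)
  S: {b,c}  A: {b,c}

FIRST(A) = ["b", "c"]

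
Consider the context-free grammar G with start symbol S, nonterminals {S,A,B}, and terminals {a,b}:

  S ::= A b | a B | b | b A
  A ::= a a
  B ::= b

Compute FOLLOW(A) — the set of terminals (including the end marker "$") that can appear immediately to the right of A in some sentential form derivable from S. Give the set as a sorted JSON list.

Compute FIRST by fixpoint:
pass 1:
  A via A→a a: +{a}
  B via B→b: +{b}
  S via S→A b: +{a}
  S via S→b: +{b}
  S: {a,b}  A: {a}  B: {b}
pass 2: — fixpoint
  S: {a,b}  A: {a}  B: {b}

FOLLOW sets:
seed FOLLOW(S) with $
round 1:
  S→A b: FOLLOW(A) ⊇ FIRST(b) = {b}; new: +{b}
  S→a B: FOLLOW(B) ⊇ FOLLOW(S) ⊇ {$}; new: +{$}
  S→b A: FOLLOW(A) ⊇ FOLLOW(S) ⊇ {$}; new: +{$}
  FOLLOW(S)={$}  FOLLOW(A)={$,b}  FOLLOW(B)={$}
round 2: — fixpoint
  FOLLOW(S)={$}  FOLLOW(A)={$,b}  FOLLOW(B)={$}

FOLLOW(A) = ["$", "b"]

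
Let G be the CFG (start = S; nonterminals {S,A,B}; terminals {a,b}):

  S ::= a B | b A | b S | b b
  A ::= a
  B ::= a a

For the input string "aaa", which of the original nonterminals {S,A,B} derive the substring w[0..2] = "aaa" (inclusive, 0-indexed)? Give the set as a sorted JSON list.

Convert to CNF:
  S -> T0 B | T1 A | T1 S | T1 T1
  A -> a
  B -> T0 T0
  T0 -> a
  T1 -> b

CYK fill — only the sub-triangle for w[0..2]:
  [0..0]={A,T0}  "a"  orig:{A}
  [1..1]={A,T0}  "a"  orig:{A}
  [2..2]={A,T0}  "a"  orig:{A}
  [0..1]={B}  "aa"
  [1..2]={B}  "aa"
  [0..2]={S}  "aaa"

Original NTs in T[0,2] deriving "aaa": ["S"]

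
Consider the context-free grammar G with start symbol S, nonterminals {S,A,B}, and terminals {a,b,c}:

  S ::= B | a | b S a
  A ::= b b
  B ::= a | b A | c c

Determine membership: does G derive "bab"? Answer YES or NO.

CNF form of G:
  S -> T0 A | T0 X3 | T1 T1 | a
  A -> T0 T0
  B -> T0 A | T1 T1 | a
  T0 -> b
  T1 -> c
  T2 -> a
  X3 -> S T2

Fill CYK table bottom-up:
  T[0,0] 'b' = {T0}  orig:{}
  T[1,1] 'a' = {B,S,T2}  orig:{B,S}
  T[2,2] 'b' = {T0}  orig:{}
  T[0,1] 'ba' = ∅
  T[1,2] 'ab' = ∅
  T[0,2] 'bab' = ∅

S ∉ T[0,2] ⇒ NO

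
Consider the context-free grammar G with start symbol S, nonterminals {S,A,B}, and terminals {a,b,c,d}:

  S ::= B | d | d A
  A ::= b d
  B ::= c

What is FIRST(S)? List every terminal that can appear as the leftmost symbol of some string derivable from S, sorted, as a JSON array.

FIRST iteration:
[1]
  A via A→b d: +{b}
  B via B→c: +{c}
  S via S→B: +{c}
  S via S→d: +{d}
  FIRST(S)={c,d}  FIRST(A)={b}  FIRST(B)={c}
[2] — fixpoint
  FIRST(S)={c,d}  FIRST(A)={b}  FIRST(B)={c}

FIRST(S) = ["c", "d"]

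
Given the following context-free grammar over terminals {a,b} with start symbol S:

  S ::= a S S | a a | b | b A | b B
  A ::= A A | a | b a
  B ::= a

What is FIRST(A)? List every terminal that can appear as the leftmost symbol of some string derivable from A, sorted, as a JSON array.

FIRST iteration:
pass 1:
  A via A→a: +{a}
  A via A→b a: +{b}
  B via B→a: +{a}
  S via S→a S S: +{a}
  S via S→b: +{b}
  FIRST[S]={a,b}  FIRST[A]={a,b}  FIRST[B]={a}
pass 2: — fixpoint
  FIRST[S]={a,b}  FIRST[A]={a,b}  FIRST[B]={a}

FIRST(A) = ["a", "b"]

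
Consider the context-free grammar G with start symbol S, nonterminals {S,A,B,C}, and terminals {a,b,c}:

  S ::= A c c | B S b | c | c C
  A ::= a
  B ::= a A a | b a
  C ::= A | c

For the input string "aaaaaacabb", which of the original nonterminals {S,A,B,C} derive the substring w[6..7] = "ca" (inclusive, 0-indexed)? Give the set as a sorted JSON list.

CNF form of G:
  S -> A X4 | B X5 | T2 C | c
  A -> a
  B -> T0 X3 | T1 T0
  C -> a | c
  T0 -> a
  T1 -> b
  T2 -> c
  X3 -> A T0
  X4 -> T2 T2
  X5 -> S T1

CYK table (by increasing span), restricted to cells inside w[6..7]:
  T[6,6] 'c' = {C,S,T2}  orig:{C,S}
  T[7,7] 'a' = {A,C,T0}  orig:{A,C}
  T[6,7] 'ca' = {S}

Original NTs in T[6,7] deriving "ca": ["S"]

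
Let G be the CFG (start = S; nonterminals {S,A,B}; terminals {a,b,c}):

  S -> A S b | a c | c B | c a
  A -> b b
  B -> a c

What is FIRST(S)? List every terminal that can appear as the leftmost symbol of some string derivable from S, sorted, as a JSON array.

FIRST iteration:
[1]
  A via A→b b: +{b}
  B via B→a c: +{a}
  S via S→A S b: +{b}
  S via S→a c: +{a}
  S via S→c B: +{c}
  FIRST(S)={a,b,c}  FIRST(A)={b}  FIRST(B)={a}
[2] (no change)
  FIRST(S)={a,b,c}  FIRST(A)={b}  FIRST(B)={a}

FIRST(S) = ["a", "b", "c"]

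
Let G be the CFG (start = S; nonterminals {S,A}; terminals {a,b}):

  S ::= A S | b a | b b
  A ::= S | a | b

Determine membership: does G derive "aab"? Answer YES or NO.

Convert to CNF:
  S -> A S | T0 T0 | T0 T1
  A -> A S | T0 T0 | T0 T1 | a | b
  T0 -> b
  T1 -> a

Fill CYK table bottom-up:
  T[0,0] 'a' = {A,T1}  orig:{A}
  T[1,1] 'a' = {A,T1}  orig:{A}
  T[2,2] 'b' = {A,T0}  orig:{A}
  T[0,1] 'aa' = ∅
  T[1,2] 'ab' = ∅
  T[0,2] 'aab' = ∅

S ∉ T[0,2] ⇒ NO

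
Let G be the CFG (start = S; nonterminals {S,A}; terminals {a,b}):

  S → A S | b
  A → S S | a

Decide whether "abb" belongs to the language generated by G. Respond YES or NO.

CNF form of G:
  S -> A S | b
  A -> S S | a

CYK table (by increasing span):
  [0..0]={A}  "a"
  [1..1]={S}  "b"
  [2..2]={S}  "b"
  [0..1]={S}  "ab"
  [1..2]={A}  "bb"
  [0..2]={A}  "abb"

S ∉ T[0,2] ⇒ NO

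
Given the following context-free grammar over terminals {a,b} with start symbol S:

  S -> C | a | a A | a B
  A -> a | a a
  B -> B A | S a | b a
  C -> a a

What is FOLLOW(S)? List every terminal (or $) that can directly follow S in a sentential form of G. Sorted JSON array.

FIRST iteration:
iter 1:
  A via A→a: +{a}
  B via B→b a: +{b}
  C via C→a a: +{a}
  S via S→C: +{a}
  S: {a}  A: {a}  B: {b}  C: {a}
iter 2:
  B via B→S a: +{a}
  S: {a}  A: {a}  B: {a,b}  C: {a}
iter 3: (stable)
  S: {a}  A: {a}  B: {a,b}  C: {a}

FOLLOW iteration:
initialize: $ ∈ FOLLOW(S)
pass 1:
  B→B A: FOLLOW(B) ⊇ FIRST(A) = {a}; new: +{a}
  B→B A: FOLLOW(A) ⊇ FOLLOW(B) ⊇ {a}; new: +{a}
  B→S a: FOLLOW(S) ⊇ FIRST(a) = {a}; new: +{a}
  S→C: FOLLOW(C) ⊇ FOLLOW(S) ⊇ {$,a}; new: +{$,a}
  S→a A: FOLLOW(A) ⊇ FOLLOW(S) ⊇ {$,a}; new: +{$}
  S→a B: FOLLOW(B) ⊇ FOLLOW(S) ⊇ {$,a}; new: +{$}
  FOLLOW(S)={$,a}  FOLLOW(A)={$,a}  FOLLOW(B)={$,a}  FOLLOW(C)={$,a}
pass 2: done
  FOLLOW(S)={$,a}  FOLLOW(A)={$,a}  FOLLOW(B)={$,a}  FOLLOW(C)={$,a}

FOLLOW(S) = ["$", "a"]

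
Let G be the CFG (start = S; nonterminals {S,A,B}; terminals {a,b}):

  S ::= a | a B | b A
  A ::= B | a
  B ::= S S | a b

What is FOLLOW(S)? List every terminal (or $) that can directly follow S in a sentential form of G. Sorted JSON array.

FIRST iteration:
pass 1:
  A via A→a: +{a}
  B via B→a b: +{a}
  S via S→a: +{a}
  S via S→b A: +{b}
  S: {a,b}  A: {a}  B: {a}
pass 2:
  B via B→S S: +{b}
  S: {a,b}  A: {a}  B: {a,b}
pass 3:
  A via A→B: +{b}
  S: {a,b}  A: {a,b}  B: {a,b}
pass 4: (stable)
  S: {a,b}  A: {a,b}  B: {a,b}

FOLLOW sets:
FOLLOW(S) := {$}
pass 1:
  B→S S: FOLLOW(S) ⊇ FIRST(S) = {a,b}; new: +{a,b}
  S→a B: FOLLOW(B) ⊇ FOLLOW(S) ⊇ {$,a,b}; new: +{$,a,b}
  S→b A: FOLLOW(A) ⊇ FOLLOW(S) ⊇ {$,a,b}; new: +{$,a,b}
  S: {$,a,b}  A: {$,a,b}  B: {$,a,b}
pass 2: done
  S: {$,a,b}  A: {$,a,b}  B: {$,a,b}

FOLLOW(S) = ["$", "a", "b"]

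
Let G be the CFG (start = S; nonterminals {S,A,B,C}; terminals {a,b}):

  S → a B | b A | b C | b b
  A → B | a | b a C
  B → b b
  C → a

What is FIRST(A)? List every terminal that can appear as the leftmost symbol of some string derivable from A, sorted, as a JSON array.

FIRST sets, iterate to fixpoint:
round 1:
  A via A→a: +{a}
  A via A→b a C: +{b}
  B via B→b b: +{b}
  C via C→a: +{a}
  S via S→a B: +{a}
  S via S→b A: +{b}
  FIRST[S]={a,b}  FIRST[A]={a,b}  FIRST[B]={b}  FIRST[C]={a}
round 2: — fixpoint
  FIRST[S]={a,b}  FIRST[A]={a,b}  FIRST[B]={b}  FIRST[C]={a}

FIRST(A) = ["a", "b"]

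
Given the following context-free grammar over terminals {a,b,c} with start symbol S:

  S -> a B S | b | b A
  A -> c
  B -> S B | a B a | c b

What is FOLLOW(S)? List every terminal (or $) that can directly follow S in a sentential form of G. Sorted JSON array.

FIRST iteration:
pass 1:
  A via A→c: +{c}
  B via B→a B a: +{a}
  B via B→c b: +{c}
  S via S→a B S: +{a}
  S via S→b: +{b}
  FIRST(S)={a,b}  FIRST(A)={c}  FIRST(B)={a,c}
pass 2:
  B via B→S B: +{b}
  FIRST(S)={a,b}  FIRST(A)={c}  FIRST(B)={a,b,c}
pass 3: done
  FIRST(S)={a,b}  FIRST(A)={c}  FIRST(B)={a,b,c}

Compute FOLLOW by fixpoint:
initialize: $ ∈ FOLLOW(S)
round 1:
  B→S B: FOLLOW(S) ⊇ FIRST(B) = {a,b,c}; new: +{a,b,c}
  B→a B a: FOLLOW(B) ⊇ FIRST(a) = {a}; new: +{a}
  S→a B S: FOLLOW(B) ⊇ FIRST(S) = {a,b}; new: +{b}
  S→b A: FOLLOW(A) ⊇ FOLLOW(S) ⊇ {$,a,b,c}; new: +{$,a,b,c}
  FOLLOW(S)={$,a,b,c}  FOLLOW(A)={$,a,b,c}  FOLLOW(B)={a,b}
round 2: (stable)
  FOLLOW(S)={$,a,b,c}  FOLLOW(A)={$,a,b,c}  FOLLOW(B)={a,b}

FOLLOW(S) = ["$", "a", "b", "c"]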